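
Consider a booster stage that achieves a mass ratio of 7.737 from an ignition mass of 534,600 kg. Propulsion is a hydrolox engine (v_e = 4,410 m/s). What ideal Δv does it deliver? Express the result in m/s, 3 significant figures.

Δv = v_e · ln(7.737) = 4410.0 × 2.0460 ≈ 9022.9 m/s.

Δv ≈ 9020 m/s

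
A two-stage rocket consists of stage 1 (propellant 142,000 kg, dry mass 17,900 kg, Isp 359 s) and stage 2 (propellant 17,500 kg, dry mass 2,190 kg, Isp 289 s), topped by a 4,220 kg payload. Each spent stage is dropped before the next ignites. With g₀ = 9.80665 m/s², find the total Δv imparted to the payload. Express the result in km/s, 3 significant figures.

Ignition mass of stage 1 = 142,000+17,900 + 17,500+2,190 + 4,220 = 183,810 kg.
Stage 1: m₀ = 183,810 kg, m_f = 183,810 − 142,000 = 41,810 kg; Δv = 359×9.80665×ln(4.396) = 3520.6×1.4808 ≈ 5213 m/s.
Stage 2: m₀ = 23,910 kg, m_f = 23,910 − 17,500 = 6,410 kg; Δv = 289×9.80665×ln(3.73) = 2834.1×1.3164 ≈ 3731 m/s.
Total Δv = 5213 + 3731 = 8944 m/s.

Δv ≈ 8.94 km/s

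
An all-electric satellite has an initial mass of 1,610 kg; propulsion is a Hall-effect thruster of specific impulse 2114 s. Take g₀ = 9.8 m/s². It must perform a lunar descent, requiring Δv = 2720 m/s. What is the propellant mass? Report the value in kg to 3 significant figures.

propellant mass ≈ 198 kg

v_e = Isp · g₀ = 2114 × 9.8 = 20717.2 m/s.
m₀/m_f = exp(Δv / v_e) = exp(2720 / 20717.2) = exp(0.1313) = 1.1403.
m_f = 1,610 / 1.1403 = 1,411.91 kg, so propellant = m₀ − m_f = 1,610 − 1,411.91 = 198.09 kg.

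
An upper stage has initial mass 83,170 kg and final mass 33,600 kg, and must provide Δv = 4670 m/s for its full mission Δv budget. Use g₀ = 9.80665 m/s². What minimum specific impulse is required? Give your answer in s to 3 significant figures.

ln(m₀/m_f) = ln(83170/33600) = ln(2.475) = 0.9064.
v_e = Δv / ln(m₀/m_f) = 4670 / 0.9064 = 5152.5 m/s.
Isp = v_e / g₀ = 5152.5 / 9.80665 = 525.4 s.

Isp ≈ 525 s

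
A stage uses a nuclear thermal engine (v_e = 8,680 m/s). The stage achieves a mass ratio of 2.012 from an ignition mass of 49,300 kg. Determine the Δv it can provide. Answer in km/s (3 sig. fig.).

Δv = v_e · ln(2.012) = 8680.0 × 0.6991 ≈ 6068.4 m/s.

Δv ≈ 6.07 km/s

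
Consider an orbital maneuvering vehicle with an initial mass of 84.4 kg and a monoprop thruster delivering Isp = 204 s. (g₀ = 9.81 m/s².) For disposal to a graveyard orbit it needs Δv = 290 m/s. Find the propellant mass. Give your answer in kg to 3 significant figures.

propellant mass ≈ 11.4 kg

v_e = Isp · g₀ = 204 × 9.81 = 2001.2 m/s.
Using Δv = v_e ln(m₀/m_f): m₀/m_f = exp(Δv / v_e) = exp(290 / 2001.2) = exp(0.1449) = 1.1559.
m_f = 84.4 / 1.1559 = 73.0167 kg, so propellant = m₀ − m_f = 84.4 − 73.0167 = 11.3833 kg.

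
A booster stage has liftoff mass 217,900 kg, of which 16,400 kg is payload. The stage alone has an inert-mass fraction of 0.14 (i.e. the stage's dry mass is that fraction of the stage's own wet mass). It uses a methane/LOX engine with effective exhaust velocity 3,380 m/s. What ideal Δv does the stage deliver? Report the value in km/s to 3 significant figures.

Stage wet mass = m₀ − payload = 217,900 − 16,400 = 201,500 kg.
Stage dry mass = ε × stage wet mass = 0.14 × 201,500 = 28,210 kg.
Burnout mass m_f = stage dry + payload = 28,210 + 16,400 = 44,610 kg.
Δv = v_e · ln(217,900/44,610) = 3380.0 × ln(4.885) = 3380.0 × 1.5861 ≈ 5361 m/s.

Δv ≈ 5.36 km/s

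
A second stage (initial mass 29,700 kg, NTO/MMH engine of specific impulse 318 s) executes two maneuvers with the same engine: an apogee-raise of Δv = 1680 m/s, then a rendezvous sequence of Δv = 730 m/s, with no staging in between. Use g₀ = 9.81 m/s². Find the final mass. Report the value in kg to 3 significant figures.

v_e = Isp · g₀ = 318 × 9.81 = 3119.6 m/s.
After the first burn: m = 29700 × exp(−1680/3119.6) = 29700 × 0.58360 = 17,332.9 kg.
After the second burn: m = 17,332.9 × exp(−730/3119.6) = 17,332.9 × 0.79136 = 13,716.6 kg.

final mass ≈ 13700 kg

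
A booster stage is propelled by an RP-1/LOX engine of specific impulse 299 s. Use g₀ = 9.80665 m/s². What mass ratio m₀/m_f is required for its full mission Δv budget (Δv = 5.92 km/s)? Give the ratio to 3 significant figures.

mass ratio ≈ 7.53

v_e = Isp · g₀ = 299 × 9.80665 = 2932.2 m/s.
Using Δv = v_e ln(m₀/m_f): m₀/m_f = exp(Δv / v_e) = exp(5920 / 2932.2) = exp(2.0190) = 7.5306.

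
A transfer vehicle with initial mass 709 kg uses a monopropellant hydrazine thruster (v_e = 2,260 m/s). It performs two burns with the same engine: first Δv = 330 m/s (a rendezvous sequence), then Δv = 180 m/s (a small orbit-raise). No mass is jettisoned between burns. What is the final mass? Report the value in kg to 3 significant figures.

final mass ≈ 566 kg

After the first burn: m = 709 × exp(−330/2260.0) = 709 × 0.86414 = 612.675 kg.
After the second burn: m = 612.675 × exp(−180/2260.0) = 612.675 × 0.92344 = 565.769 kg.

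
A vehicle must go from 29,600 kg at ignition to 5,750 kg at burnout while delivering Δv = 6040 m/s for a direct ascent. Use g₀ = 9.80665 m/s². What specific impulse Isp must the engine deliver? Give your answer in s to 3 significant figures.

Isp ≈ 376 s

ln(m₀/m_f) = ln(29600/5750) = ln(5.148) = 1.6386.
v_e = Δv / ln(m₀/m_f) = 6040 / 1.6386 = 3686.1 m/s.
Isp = v_e / g₀ = 3686.1 / 9.80665 = 375.9 s.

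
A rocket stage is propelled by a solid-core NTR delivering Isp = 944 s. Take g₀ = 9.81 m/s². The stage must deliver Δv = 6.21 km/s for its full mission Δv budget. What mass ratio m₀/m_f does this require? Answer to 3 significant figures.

v_e = Isp · g₀ = 944 × 9.81 = 9260.6 m/s.
By the Tsiolkovsky rocket equation, m₀/m_f = exp(Δv / v_e) = exp(6210 / 9260.6) = exp(0.6706) = 1.9554.

mass ratio ≈ 1.96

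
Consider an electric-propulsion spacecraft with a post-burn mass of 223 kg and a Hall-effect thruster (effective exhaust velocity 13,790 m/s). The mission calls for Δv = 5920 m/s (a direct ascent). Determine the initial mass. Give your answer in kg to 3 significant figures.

From the ideal rocket equation, m₀/m_f = exp(Δv / v_e) = exp(5920 / 13790.0) = exp(0.4293) = 1.5362.
m₀ = m_f × 1.5362 = 223 × 1.5362 = 342.573 kg.

initial mass ≈ 343 kg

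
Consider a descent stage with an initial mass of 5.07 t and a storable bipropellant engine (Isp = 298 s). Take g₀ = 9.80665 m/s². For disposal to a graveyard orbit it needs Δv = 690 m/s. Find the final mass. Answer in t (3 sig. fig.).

v_e = Isp · g₀ = 298 × 9.80665 = 2922.4 m/s.
From the ideal rocket equation, m₀/m_f = exp(Δv / v_e) = exp(690 / 2922.4) = exp(0.2361) = 1.2663.
m_f = m₀ / 1.2663 = 5.07 / 1.2663 = 4.00379 t.

final mass ≈ 4.00 t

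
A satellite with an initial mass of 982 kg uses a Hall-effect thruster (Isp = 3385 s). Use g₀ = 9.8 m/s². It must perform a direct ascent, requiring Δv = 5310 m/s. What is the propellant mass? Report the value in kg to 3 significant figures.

propellant mass ≈ 145 kg

v_e = Isp · g₀ = 3385 × 9.8 = 33173.0 m/s.
Rocket equation: m₀/m_f = exp(Δv / v_e) = exp(5310 / 33173.0) = exp(0.1601) = 1.1736.
m_f = 982 / 1.1736 = 836.742 kg, so propellant = m₀ − m_f = 982 − 836.742 = 145.258 kg.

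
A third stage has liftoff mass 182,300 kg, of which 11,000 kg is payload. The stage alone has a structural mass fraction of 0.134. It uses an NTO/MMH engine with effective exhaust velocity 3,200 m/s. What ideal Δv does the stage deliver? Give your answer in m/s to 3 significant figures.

Stage wet mass = m₀ − payload = 182,300 − 11,000 = 171,300 kg.
Stage dry mass = ε × stage wet mass = 0.134 × 171,300 = 22,954.2 kg.
Burnout mass m_f = stage dry + payload = 22,954.2 + 11,000 = 33,954.2 kg.
Δv = v_e · ln(182,300/33,954.2) = 3200.0 × ln(5.369) = 3200.0 × 1.6806 ≈ 5378 m/s.

Δv ≈ 5380 m/s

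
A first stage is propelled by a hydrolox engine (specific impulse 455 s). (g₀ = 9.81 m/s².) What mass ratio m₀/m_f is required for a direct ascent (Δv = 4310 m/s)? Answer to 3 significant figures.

mass ratio ≈ 2.63

v_e = Isp · g₀ = 455 × 9.81 = 4463.6 m/s.
From the ideal rocket equation, m₀/m_f = exp(Δv / v_e) = exp(4310 / 4463.6) = exp(0.9656) = 2.6264.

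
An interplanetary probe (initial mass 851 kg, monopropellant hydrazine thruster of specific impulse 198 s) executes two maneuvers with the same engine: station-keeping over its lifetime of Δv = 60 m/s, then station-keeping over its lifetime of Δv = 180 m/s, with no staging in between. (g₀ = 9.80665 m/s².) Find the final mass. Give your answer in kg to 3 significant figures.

v_e = Isp · g₀ = 198 × 9.80665 = 1941.7 m/s.
After the first burn: m = 851 × exp(−60/1941.7) = 851 × 0.96957 = 825.104 kg.
After the second burn: m = 825.104 × exp(−180/1941.7) = 825.104 × 0.91147 = 752.058 kg.

final mass ≈ 752 kg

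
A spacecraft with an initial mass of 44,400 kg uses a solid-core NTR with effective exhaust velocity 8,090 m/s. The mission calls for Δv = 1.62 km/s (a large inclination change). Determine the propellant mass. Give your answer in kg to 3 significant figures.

From the ideal rocket equation, m₀/m_f = exp(Δv / v_e) = exp(1620 / 8090.0) = exp(0.2002) = 1.2217.
m_f = 44,400 / 1.2217 = 36,342.8 kg, so propellant = m₀ − m_f = 44,400 − 36,342.8 = 8,057.2 kg.

propellant mass ≈ 8060 kg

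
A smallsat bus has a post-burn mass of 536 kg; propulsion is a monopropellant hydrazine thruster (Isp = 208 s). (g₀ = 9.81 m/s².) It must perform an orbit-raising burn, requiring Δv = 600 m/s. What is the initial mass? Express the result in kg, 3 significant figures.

initial mass ≈ 719 kg

v_e = Isp · g₀ = 208 × 9.81 = 2040.5 m/s.
m₀/m_f = exp(Δv / v_e) = exp(600 / 2040.5) = exp(0.2940) = 1.3418.
m₀ = m_f × 1.3418 = 536 × 1.3418 = 719.205 kg.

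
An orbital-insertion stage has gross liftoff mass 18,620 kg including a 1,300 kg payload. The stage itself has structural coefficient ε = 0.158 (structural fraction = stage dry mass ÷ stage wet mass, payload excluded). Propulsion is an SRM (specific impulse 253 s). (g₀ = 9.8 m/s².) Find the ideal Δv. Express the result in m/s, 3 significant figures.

Δv ≈ 3790 m/s

Stage wet mass = m₀ − payload = 18,620 − 1,300 = 17,320 kg.
Stage dry mass = ε × stage wet mass = 0.158 × 17,320 = 2,736.56 kg.
Burnout mass m_f = stage dry + payload = 2,736.56 + 1,300 = 4,036.56 kg.
v_e = Isp · g₀ = 253 × 9.8 = 2479.4 m/s.
Rocket equation: Δv = v_e · ln(18,620/4,036.56) = 2479.4 × ln(4.613) = 2479.4 × 1.5288 ≈ 3791 m/s.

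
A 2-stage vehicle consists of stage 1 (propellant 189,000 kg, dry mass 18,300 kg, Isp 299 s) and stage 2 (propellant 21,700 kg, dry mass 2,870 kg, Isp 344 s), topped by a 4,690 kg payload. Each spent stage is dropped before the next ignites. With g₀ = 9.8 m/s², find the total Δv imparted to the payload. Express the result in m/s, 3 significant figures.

Ignition mass of stage 1 = 189,000+18,300 + 21,700+2,870 + 4,690 = 236,560 kg.
Stage 1: m₀ = 236,560 kg, m_f = 236,560 − 189,000 = 47,560 kg; Δv = 299×9.8×ln(4.974) = 2930.2×1.6042 ≈ 4701 m/s.
Stage 2: m₀ = 29,260 kg, m_f = 29,260 − 21,700 = 7,560 kg; Δv = 344×9.8×ln(3.87) = 3371.2×1.3534 ≈ 4562 m/s.
Total Δv = 4701 + 4562 = 9263 m/s.

Δv ≈ 9260 m/s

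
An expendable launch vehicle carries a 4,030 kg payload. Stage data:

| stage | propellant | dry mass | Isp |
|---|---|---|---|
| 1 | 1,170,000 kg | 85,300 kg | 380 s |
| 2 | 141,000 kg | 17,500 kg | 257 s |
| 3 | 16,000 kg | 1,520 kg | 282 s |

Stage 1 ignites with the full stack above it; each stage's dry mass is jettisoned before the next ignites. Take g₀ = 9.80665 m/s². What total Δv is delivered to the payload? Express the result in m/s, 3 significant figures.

Ignition mass of stage 1 = 1,170,000+85,300 + 141,000+17,500 + 16,000+1,520 + 4,030 = 1,435,350 kg.
Stage 1: m₀ = 1,435,350 kg, m_f = 1,435,350 − 1,170,000 = 265,350 kg; Δv = 380×9.80665×ln(5.409) = 3726.5×1.6881 ≈ 6291 m/s.
Stage 2: m₀ = 180,050 kg, m_f = 180,050 − 141,000 = 39,050 kg; Δv = 257×9.80665×ln(4.611) = 2520.3×1.5284 ≈ 3852 m/s.
Stage 3: m₀ = 21,550 kg, m_f = 21,550 − 16,000 = 5,550 kg; Δv = 282×9.80665×ln(3.883) = 2765.5×1.3566 ≈ 3752 m/s.
Total Δv = 6291 + 3852 + 3752 = 13895 m/s.

Δv ≈ 13900 m/s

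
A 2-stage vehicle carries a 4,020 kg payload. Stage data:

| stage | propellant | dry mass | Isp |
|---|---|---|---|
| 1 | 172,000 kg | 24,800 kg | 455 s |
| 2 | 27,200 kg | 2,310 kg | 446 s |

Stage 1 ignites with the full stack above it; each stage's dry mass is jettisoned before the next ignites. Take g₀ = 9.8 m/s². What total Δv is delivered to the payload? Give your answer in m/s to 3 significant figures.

Δv ≈ 13400 m/s

Ignition mass of stage 1 = 172,000+24,800 + 27,200+2,310 + 4,020 = 230,330 kg.
Stage 1: m₀ = 230,330 kg, m_f = 230,330 − 172,000 = 58,330 kg; Δv = 455×9.8×ln(3.949) = 4459.0×1.3734 ≈ 6124 m/s.
Stage 2: m₀ = 33,530 kg, m_f = 33,530 − 27,200 = 6,330 kg; Δv = 446×9.8×ln(5.297) = 4370.8×1.6671 ≈ 7287 m/s.
Total Δv = 6124 + 7287 = 13411 m/s.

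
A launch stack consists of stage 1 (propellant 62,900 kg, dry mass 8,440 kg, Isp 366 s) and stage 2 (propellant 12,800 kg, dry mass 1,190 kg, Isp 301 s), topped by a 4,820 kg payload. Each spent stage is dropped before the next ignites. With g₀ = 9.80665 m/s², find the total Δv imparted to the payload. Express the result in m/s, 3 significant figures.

Δv ≈ 7660 m/s

Ignition mass of stage 1 = 62,900+8,440 + 12,800+1,190 + 4,820 = 90,150 kg.
Stage 1: m₀ = 90,150 kg, m_f = 90,150 − 62,900 = 27,250 kg; Δv = 366×9.80665×ln(3.308) = 3589.2×1.1964 ≈ 4294 m/s.
Stage 2: m₀ = 18,810 kg, m_f = 18,810 − 12,800 = 6,010 kg; Δv = 301×9.80665×ln(3.13) = 2951.8×1.1410 ≈ 3368 m/s.
Total Δv = 4294 + 3368 = 7662 m/s.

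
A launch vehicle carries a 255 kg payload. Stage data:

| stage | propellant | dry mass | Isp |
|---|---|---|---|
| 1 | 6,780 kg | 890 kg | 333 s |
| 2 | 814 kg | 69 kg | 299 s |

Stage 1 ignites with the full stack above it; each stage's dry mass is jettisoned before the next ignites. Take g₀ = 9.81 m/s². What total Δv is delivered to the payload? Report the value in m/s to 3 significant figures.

Ignition mass of stage 1 = 6,780+890 + 814+69 + 255 = 8,808 kg.
Stage 1: m₀ = 8,808 kg, m_f = 8,808 − 6,780 = 2,028 kg; Δv = 333×9.81×ln(4.343) = 3266.7×1.4686 ≈ 4798 m/s.
Stage 2: m₀ = 1,138 kg, m_f = 1,138 − 814 = 324 kg; Δv = 299×9.81×ln(3.512) = 2933.2×1.2563 ≈ 3685 m/s.
Total Δv = 4798 + 3685 = 8483 m/s.

Δv ≈ 8480 m/s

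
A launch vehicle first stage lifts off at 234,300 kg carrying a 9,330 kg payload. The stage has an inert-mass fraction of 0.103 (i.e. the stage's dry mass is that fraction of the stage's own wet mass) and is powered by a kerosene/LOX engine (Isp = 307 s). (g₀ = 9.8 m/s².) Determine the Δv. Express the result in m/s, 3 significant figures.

Δv ≈ 5940 m/s

Stage wet mass = m₀ − payload = 234,300 − 9,330 = 224,970 kg.
Stage dry mass = ε × stage wet mass = 0.103 × 224,970 = 23,171.9 kg.
Burnout mass m_f = stage dry + payload = 23,171.9 + 9,330 = 32,501.9 kg.
v_e = Isp · g₀ = 307 × 9.8 = 3008.6 m/s.
Δv = v_e · ln(234,300/32,501.9) = 3008.6 × ln(7.209) = 3008.6 × 1.9753 ≈ 5943 m/s.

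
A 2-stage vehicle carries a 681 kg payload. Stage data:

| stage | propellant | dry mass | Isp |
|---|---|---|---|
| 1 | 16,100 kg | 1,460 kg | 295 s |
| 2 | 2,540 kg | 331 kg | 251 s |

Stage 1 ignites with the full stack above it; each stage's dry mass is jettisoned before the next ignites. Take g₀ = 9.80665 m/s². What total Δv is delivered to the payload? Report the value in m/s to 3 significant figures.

Ignition mass of stage 1 = 16,100+1,460 + 2,540+331 + 681 = 21,112 kg.
Stage 1: m₀ = 21,112 kg, m_f = 21,112 − 16,100 = 5,012 kg; Δv = 295×9.80665×ln(4.212) = 2893.0×1.4380 ≈ 4160 m/s.
Stage 2: m₀ = 3,552 kg, m_f = 3,552 − 2,540 = 1,012 kg; Δv = 251×9.80665×ln(3.51) = 2461.5×1.2556 ≈ 3091 m/s.
Total Δv = 4160 + 3091 = 7251 m/s.

Δv ≈ 7250 m/s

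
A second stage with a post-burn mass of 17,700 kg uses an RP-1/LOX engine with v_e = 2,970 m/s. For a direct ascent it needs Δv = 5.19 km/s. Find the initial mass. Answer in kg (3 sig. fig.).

Using Δv = v_e ln(m₀/m_f): m₀/m_f = exp(Δv / v_e) = exp(5190 / 2970.0) = exp(1.7475) = 5.7401.
m₀ = m_f × 5.7401 = 17,700 × 5.7401 = 101,600 kg.

initial mass ≈ 102000 kg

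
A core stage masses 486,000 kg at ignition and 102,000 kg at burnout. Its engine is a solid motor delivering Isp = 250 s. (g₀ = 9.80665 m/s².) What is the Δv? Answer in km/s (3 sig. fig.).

v_e = Isp · g₀ = 250 × 9.80665 = 2451.7 m/s.
Δv = v_e · ln(m₀/m_f) = 2451.7 × ln(4.765) = 2451.7 × 1.5612 ≈ 3827.6 m/s.

Δv ≈ 3.83 km/s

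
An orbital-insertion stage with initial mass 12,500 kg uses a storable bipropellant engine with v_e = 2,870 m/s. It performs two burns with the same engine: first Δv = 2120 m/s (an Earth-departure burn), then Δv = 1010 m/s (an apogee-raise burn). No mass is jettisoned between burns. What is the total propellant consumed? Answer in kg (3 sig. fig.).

After the first burn: m = 12500 × exp(−2120/2870.0) = 12500 × 0.47775 = 5,971.88 kg.
After the second burn: m = 5,971.88 × exp(−1010/2870.0) = 5,971.88 × 0.70334 = 4,200.26 kg.
Total propellant = m₀ − m_final = 12500 − 4,200.26 = 8,299.74 kg.

total propellant consumed ≈ 8300 kg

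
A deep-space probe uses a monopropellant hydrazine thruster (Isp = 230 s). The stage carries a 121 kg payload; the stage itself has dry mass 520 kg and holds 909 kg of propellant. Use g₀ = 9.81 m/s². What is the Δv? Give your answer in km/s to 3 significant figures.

Δv ≈ 1.99 km/s

v_e = Isp · g₀ = 230 × 9.81 = 2256.3 m/s.
m₀ = payload + dry + propellant = 121 + 520 + 909 = 1,550 kg.
m_f = payload + dry = 121 + 520 = 641 kg.
Rocket equation: Δv = v_e · ln(m₀/m_f) = 2256.3 × ln(2.418) = 2256.3 × 0.8830 ≈ 1992.3 m/s.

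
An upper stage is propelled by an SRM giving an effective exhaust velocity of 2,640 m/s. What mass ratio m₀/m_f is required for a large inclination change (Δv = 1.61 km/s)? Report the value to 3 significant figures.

mass ratio ≈ 1.84

Using Δv = v_e ln(m₀/m_f): m₀/m_f = exp(Δv / v_e) = exp(1610 / 2640.0) = exp(0.6098) = 1.8402.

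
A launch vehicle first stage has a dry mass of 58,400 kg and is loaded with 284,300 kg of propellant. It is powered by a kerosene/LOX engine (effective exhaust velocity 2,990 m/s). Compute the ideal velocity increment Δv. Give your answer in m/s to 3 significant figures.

m₀ = m_dry + m_prop = 58,400 + 284,300 = 342,700 kg.
Δv = v_e · ln(m₀/m_f) = 2990.0 × ln(5.868) = 2990.0 × 1.7695 ≈ 5290.9 m/s.

Δv ≈ 5290 m/s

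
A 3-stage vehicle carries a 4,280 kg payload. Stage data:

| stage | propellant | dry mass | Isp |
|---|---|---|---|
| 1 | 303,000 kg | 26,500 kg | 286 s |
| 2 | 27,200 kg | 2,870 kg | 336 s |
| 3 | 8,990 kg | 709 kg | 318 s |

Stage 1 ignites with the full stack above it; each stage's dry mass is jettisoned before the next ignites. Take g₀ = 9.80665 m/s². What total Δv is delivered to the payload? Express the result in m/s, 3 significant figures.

Δv ≈ 11100 m/s

Ignition mass of stage 1 = 303,000+26,500 + 27,200+2,870 + 8,990+709 + 4,280 = 373,549 kg.
Stage 1: m₀ = 373,549 kg, m_f = 373,549 − 303,000 = 70,549 kg; Δv = 286×9.80665×ln(5.295) = 2804.7×1.6667 ≈ 4675 m/s.
Stage 2: m₀ = 44,049 kg, m_f = 44,049 − 27,200 = 16,849 kg; Δv = 336×9.80665×ln(2.614) = 3295.0×0.9610 ≈ 3167 m/s.
Stage 3: m₀ = 13,979 kg, m_f = 13,979 − 8,990 = 4,989 kg; Δv = 318×9.80665×ln(2.802) = 3118.5×1.0303 ≈ 3213 m/s.
Total Δv = 4675 + 3167 + 3213 = 11055 m/s.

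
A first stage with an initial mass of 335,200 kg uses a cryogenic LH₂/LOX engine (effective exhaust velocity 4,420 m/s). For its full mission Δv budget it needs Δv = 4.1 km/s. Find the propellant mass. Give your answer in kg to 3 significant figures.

propellant mass ≈ 203000 kg

m₀/m_f = exp(Δv / v_e) = exp(4100 / 4420.0) = exp(0.9276) = 2.5284.
m_f = 335,200 / 2.5284 = 132,574 kg, so propellant = m₀ − m_f = 335,200 − 132,574 = 202,626 kg.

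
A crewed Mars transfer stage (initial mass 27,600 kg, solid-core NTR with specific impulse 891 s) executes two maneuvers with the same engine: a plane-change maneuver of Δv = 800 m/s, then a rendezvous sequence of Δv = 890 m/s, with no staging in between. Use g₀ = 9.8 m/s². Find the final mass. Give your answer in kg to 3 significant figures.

v_e = Isp · g₀ = 891 × 9.8 = 8731.8 m/s.
After the first burn: m = 27600 × exp(−800/8731.8) = 27600 × 0.91245 = 25,183.6 kg.
After the second burn: m = 25,183.6 × exp(−890/8731.8) = 25,183.6 × 0.90310 = 22,743.3 kg.

final mass ≈ 22700 kg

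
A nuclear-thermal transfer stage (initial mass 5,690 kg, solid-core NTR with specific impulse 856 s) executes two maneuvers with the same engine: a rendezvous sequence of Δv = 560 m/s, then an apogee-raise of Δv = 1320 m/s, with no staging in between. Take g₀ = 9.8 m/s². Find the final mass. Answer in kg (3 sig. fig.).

final mass ≈ 4550 kg

v_e = Isp · g₀ = 856 × 9.8 = 8388.8 m/s.
After the first burn: m = 5690 × exp(−560/8388.8) = 5690 × 0.93542 = 5,322.54 kg.
After the second burn: m = 5,322.54 × exp(−1320/8388.8) = 5,322.54 × 0.85440 = 4,547.58 kg.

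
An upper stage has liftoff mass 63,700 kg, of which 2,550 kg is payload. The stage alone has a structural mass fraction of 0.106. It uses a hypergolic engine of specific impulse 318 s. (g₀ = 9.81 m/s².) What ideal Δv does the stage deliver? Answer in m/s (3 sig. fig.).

Δv ≈ 6090 m/s

Stage wet mass = m₀ − payload = 63,700 − 2,550 = 61,150 kg.
Stage dry mass = ε × stage wet mass = 0.106 × 61,150 = 6,481.9 kg.
Burnout mass m_f = stage dry + payload = 6,481.9 + 2,550 = 9,031.9 kg.
v_e = Isp · g₀ = 318 × 9.81 = 3119.6 m/s.
Using Δv = v_e ln(m₀/m_f): Δv = v_e · ln(63,700/9,031.9) = 3119.6 × ln(7.053) = 3119.6 × 1.9534 ≈ 6094 m/s.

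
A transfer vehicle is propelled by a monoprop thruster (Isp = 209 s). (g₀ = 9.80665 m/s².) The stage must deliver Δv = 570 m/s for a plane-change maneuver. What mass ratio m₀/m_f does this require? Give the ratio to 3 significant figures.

mass ratio ≈ 1.32

v_e = Isp · g₀ = 209 × 9.80665 = 2049.6 m/s.
By the Tsiolkovsky rocket equation, m₀/m_f = exp(Δv / v_e) = exp(570 / 2049.6) = exp(0.2781) = 1.3206.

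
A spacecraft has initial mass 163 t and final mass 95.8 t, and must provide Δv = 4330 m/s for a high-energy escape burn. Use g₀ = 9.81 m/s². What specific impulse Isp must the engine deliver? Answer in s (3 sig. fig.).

ln(m₀/m_f) = ln(163000/95800) = ln(1.701) = 0.5315.
Rocket equation: v_e = Δv / ln(m₀/m_f) = 4330 / 0.5315 = 8146.9 m/s.
Isp = v_e / g₀ = 8146.9 / 9.81 = 830.5 s.

Isp ≈ 830 s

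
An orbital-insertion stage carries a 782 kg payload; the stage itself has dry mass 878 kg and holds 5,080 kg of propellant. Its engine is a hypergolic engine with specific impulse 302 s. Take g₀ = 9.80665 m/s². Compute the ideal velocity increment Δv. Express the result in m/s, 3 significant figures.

Δv ≈ 4150 m/s

v_e = Isp · g₀ = 302 × 9.80665 = 2961.6 m/s.
m₀ = payload + dry + propellant = 782 + 878 + 5,080 = 6,740 kg.
m_f = payload + dry = 782 + 878 = 1,660 kg.
By the Tsiolkovsky rocket equation, Δv = v_e · ln(m₀/m_f) = 2961.6 × ln(4.06) = 2961.6 × 1.4012 ≈ 4149.9 m/s.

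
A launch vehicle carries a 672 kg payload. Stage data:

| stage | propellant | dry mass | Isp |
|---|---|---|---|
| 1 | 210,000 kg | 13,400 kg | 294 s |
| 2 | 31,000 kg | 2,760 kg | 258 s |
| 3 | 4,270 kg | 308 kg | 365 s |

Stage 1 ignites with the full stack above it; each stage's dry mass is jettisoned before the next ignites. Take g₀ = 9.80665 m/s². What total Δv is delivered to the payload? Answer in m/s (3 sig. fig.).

Ignition mass of stage 1 = 210,000+13,400 + 31,000+2,760 + 4,270+308 + 672 = 262,410 kg.
Stage 1: m₀ = 262,410 kg, m_f = 262,410 − 210,000 = 52,410 kg; Δv = 294×9.80665×ln(5.007) = 2883.2×1.6108 ≈ 4644 m/s.
Stage 2: m₀ = 39,010 kg, m_f = 39,010 − 31,000 = 8,010 kg; Δv = 258×9.80665×ln(4.87) = 2530.1×1.5831 ≈ 4005 m/s.
Stage 3: m₀ = 5,250 kg, m_f = 5,250 − 4,270 = 980 kg; Δv = 365×9.80665×ln(5.357) = 3579.4×1.6784 ≈ 6008 m/s.
Total Δv = 4644 + 4005 + 6008 = 14657 m/s.

Δv ≈ 14700 m/s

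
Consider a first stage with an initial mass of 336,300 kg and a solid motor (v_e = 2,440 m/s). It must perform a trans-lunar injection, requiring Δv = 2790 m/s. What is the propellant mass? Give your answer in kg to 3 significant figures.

propellant mass ≈ 229000 kg

Rocket equation: m₀/m_f = exp(Δv / v_e) = exp(2790 / 2440.0) = exp(1.1434) = 3.1376.
m_f = 336,300 / 3.1376 = 107,184 kg, so propellant = m₀ − m_f = 336,300 − 107,184 = 229,116 kg.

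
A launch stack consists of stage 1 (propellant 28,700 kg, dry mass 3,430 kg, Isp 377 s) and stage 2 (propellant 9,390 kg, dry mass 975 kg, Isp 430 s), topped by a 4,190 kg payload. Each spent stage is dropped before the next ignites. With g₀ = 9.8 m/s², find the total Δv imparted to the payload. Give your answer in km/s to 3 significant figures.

Δv ≈ 7.89 km/s

Ignition mass of stage 1 = 28,700+3,430 + 9,390+975 + 4,190 = 46,685 kg.
Stage 1: m₀ = 46,685 kg, m_f = 46,685 − 28,700 = 17,985 kg; Δv = 377×9.8×ln(2.596) = 3694.6×0.9539 ≈ 3524 m/s.
Stage 2: m₀ = 14,555 kg, m_f = 14,555 − 9,390 = 5,165 kg; Δv = 430×9.8×ln(2.818) = 4214.0×1.0360 ≈ 4366 m/s.
Total Δv = 3524 + 4366 = 7890 m/s.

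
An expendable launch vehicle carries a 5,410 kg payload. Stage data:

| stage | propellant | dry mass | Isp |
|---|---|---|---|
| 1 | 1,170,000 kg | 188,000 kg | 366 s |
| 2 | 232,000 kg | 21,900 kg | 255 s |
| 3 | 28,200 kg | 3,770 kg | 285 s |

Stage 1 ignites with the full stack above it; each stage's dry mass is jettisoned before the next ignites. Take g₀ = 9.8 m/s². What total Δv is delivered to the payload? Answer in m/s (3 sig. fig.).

Ignition mass of stage 1 = 1,170,000+188,000 + 232,000+21,900 + 28,200+3,770 + 5,410 = 1,649,280 kg.
Stage 1: m₀ = 1,649,280 kg, m_f = 1,649,280 − 1,170,000 = 479,280 kg; Δv = 366×9.8×ln(3.441) = 3586.8×1.2358 ≈ 4433 m/s.
Stage 2: m₀ = 291,280 kg, m_f = 291,280 − 232,000 = 59,280 kg; Δv = 255×9.8×ln(4.914) = 2499.0×1.5920 ≈ 3978 m/s.
Stage 3: m₀ = 37,380 kg, m_f = 37,380 − 28,200 = 9,180 kg; Δv = 285×9.8×ln(4.072) = 2793.0×1.4041 ≈ 3922 m/s.
Total Δv = 4433 + 3978 + 3922 = 12333 m/s.

Δv ≈ 12300 m/s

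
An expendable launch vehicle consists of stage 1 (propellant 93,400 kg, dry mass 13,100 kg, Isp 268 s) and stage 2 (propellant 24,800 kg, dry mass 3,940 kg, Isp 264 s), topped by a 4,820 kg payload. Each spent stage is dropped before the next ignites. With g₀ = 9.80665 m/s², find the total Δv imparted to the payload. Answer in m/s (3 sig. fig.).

Ignition mass of stage 1 = 93,400+13,100 + 24,800+3,940 + 4,820 = 140,060 kg.
Stage 1: m₀ = 140,060 kg, m_f = 140,060 − 93,400 = 46,660 kg; Δv = 268×9.80665×ln(3.002) = 2628.2×1.0992 ≈ 2889 m/s.
Stage 2: m₀ = 33,560 kg, m_f = 33,560 − 24,800 = 8,760 kg; Δv = 264×9.80665×ln(3.831) = 2589.0×1.3431 ≈ 3477 m/s.
Total Δv = 2889 + 3477 = 6366 m/s.

Δv ≈ 6370 m/s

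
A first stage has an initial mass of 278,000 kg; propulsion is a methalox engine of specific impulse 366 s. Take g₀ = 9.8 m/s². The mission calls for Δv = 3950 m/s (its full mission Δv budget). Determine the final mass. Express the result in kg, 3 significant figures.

final mass ≈ 92400 kg

v_e = Isp · g₀ = 366 × 9.8 = 3586.8 m/s.
By the Tsiolkovsky rocket equation, m₀/m_f = exp(Δv / v_e) = exp(3950 / 3586.8) = exp(1.1013) = 3.0080.
m_f = m₀ / 3.0080 = 278,000 / 3.0080 = 92,420.2 kg.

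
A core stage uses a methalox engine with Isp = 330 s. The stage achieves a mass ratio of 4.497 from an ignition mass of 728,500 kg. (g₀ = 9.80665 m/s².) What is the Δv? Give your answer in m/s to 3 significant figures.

Δv ≈ 4870 m/s

v_e = Isp · g₀ = 330 × 9.80665 = 3236.2 m/s.
By the Tsiolkovsky rocket equation, Δv = v_e · ln(4.497) = 3236.2 × 1.5034 ≈ 4865.3 m/s.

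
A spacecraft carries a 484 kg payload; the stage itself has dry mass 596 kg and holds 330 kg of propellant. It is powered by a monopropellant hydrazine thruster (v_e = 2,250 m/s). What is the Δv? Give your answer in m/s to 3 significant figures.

Δv ≈ 600 m/s

m₀ = payload + dry + propellant = 484 + 596 + 330 = 1,410 kg.
m_f = payload + dry = 484 + 596 = 1,080 kg.
From the ideal rocket equation, Δv = v_e · ln(m₀/m_f) = 2250.0 × ln(1.306) = 2250.0 × 0.2666 ≈ 599.9 m/s.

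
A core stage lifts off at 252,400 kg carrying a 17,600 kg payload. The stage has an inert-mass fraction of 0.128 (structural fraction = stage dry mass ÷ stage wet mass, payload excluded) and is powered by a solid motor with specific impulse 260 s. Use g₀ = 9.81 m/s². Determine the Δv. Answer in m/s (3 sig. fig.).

Δv ≈ 4250 m/s

Stage wet mass = m₀ − payload = 252,400 − 17,600 = 234,800 kg.
Stage dry mass = ε × stage wet mass = 0.128 × 234,800 = 30,054.4 kg.
Burnout mass m_f = stage dry + payload = 30,054.4 + 17,600 = 47,654.4 kg.
v_e = Isp · g₀ = 260 × 9.81 = 2550.6 m/s.
Δv = v_e · ln(252,400/47,654.4) = 2550.6 × ln(5.296) = 2550.6 × 1.6670 ≈ 4252 m/s.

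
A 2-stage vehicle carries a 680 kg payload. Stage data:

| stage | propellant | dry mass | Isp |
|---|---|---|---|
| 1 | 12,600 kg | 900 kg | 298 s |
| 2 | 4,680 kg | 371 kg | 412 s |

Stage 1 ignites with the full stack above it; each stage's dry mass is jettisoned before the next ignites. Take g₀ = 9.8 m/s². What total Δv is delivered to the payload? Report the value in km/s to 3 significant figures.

Δv ≈ 9.96 km/s

Ignition mass of stage 1 = 12,600+900 + 4,680+371 + 680 = 19,231 kg.
Stage 1: m₀ = 19,231 kg, m_f = 19,231 − 12,600 = 6,631 kg; Δv = 298×9.8×ln(2.9) = 2920.4×1.0648 ≈ 3110 m/s.
Stage 2: m₀ = 5,731 kg, m_f = 5,731 − 4,680 = 1,051 kg; Δv = 412×9.8×ln(5.453) = 4037.6×1.6961 ≈ 6848 m/s.
Total Δv = 3110 + 6848 = 9958 m/s.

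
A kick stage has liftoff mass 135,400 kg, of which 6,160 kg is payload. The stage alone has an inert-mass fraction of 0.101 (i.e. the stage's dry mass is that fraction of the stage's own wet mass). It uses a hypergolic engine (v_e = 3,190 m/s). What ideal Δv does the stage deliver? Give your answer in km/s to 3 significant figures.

Δv ≈ 6.23 km/s

Stage wet mass = m₀ − payload = 135,400 − 6,160 = 129,240 kg.
Stage dry mass = ε × stage wet mass = 0.101 × 129,240 = 13,053.2 kg.
Burnout mass m_f = stage dry + payload = 13,053.2 + 6,160 = 19,213.2 kg.
Δv = v_e · ln(135,400/19,213.2) = 3190.0 × ln(7.047) = 3190.0 × 1.9526 ≈ 6229 m/s.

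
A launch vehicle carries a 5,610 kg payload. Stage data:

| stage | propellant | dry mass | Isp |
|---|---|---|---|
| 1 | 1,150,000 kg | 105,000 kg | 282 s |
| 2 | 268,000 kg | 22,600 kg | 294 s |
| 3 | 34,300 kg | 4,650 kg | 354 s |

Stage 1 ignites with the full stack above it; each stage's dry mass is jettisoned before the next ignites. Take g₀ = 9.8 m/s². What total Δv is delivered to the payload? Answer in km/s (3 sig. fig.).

Ignition mass of stage 1 = 1,150,000+105,000 + 268,000+22,600 + 34,300+4,650 + 5,610 = 1,590,160 kg.
Stage 1: m₀ = 1,590,160 kg, m_f = 1,590,160 − 1,150,000 = 440,160 kg; Δv = 282×9.8×ln(3.613) = 2763.6×1.2845 ≈ 3550 m/s.
Stage 2: m₀ = 335,160 kg, m_f = 335,160 − 268,000 = 67,160 kg; Δv = 294×9.8×ln(4.99) = 2881.2×1.6075 ≈ 4632 m/s.
Stage 3: m₀ = 44,560 kg, m_f = 44,560 − 34,300 = 10,260 kg; Δv = 354×9.8×ln(4.343) = 3469.2×1.4686 ≈ 5095 m/s.
Total Δv = 3550 + 4632 + 5095 = 13277 m/s.

Δv ≈ 13.3 km/s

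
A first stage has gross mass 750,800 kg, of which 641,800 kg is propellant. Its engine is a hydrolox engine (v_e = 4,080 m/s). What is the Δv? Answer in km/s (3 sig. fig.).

Δv ≈ 7.87 km/s

m_f = m₀ − m_prop = 750,800 − 641,800 = 109,000 kg.
Δv = v_e · ln(m₀/m_f) = 4080.0 × ln(6.888) = 4080.0 × 1.9298 ≈ 7873.5 m/s.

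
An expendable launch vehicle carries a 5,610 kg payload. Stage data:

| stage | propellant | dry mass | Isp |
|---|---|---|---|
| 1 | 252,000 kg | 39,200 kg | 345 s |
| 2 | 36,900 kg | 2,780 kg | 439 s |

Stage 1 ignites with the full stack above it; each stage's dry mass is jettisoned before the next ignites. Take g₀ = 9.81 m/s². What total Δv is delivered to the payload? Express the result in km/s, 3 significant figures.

Ignition mass of stage 1 = 252,000+39,200 + 36,900+2,780 + 5,610 = 336,490 kg.
Stage 1: m₀ = 336,490 kg, m_f = 336,490 − 252,000 = 84,490 kg; Δv = 345×9.81×ln(3.983) = 3384.5×1.3819 ≈ 4677 m/s.
Stage 2: m₀ = 45,290 kg, m_f = 45,290 − 36,900 = 8,390 kg; Δv = 439×9.81×ln(5.398) = 4306.6×1.6860 ≈ 7261 m/s.
Total Δv = 4677 + 7261 = 11938 m/s.

Δv ≈ 11.9 km/s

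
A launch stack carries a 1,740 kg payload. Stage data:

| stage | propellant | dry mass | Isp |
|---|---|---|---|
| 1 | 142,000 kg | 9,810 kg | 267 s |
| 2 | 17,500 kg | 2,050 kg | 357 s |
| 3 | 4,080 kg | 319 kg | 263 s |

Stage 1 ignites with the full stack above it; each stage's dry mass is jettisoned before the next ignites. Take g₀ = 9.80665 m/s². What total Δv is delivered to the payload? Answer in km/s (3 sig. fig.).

Ignition mass of stage 1 = 142,000+9,810 + 17,500+2,050 + 4,080+319 + 1,740 = 177,499 kg.
Stage 1: m₀ = 177,499 kg, m_f = 177,499 − 142,000 = 35,499 kg; Δv = 267×9.80665×ln(5) = 2618.4×1.6095 ≈ 4214 m/s.
Stage 2: m₀ = 25,689 kg, m_f = 25,689 − 17,500 = 8,189 kg; Δv = 357×9.80665×ln(3.137) = 3501.0×1.1433 ≈ 4003 m/s.
Stage 3: m₀ = 6,139 kg, m_f = 6,139 − 4,080 = 2,059 kg; Δv = 263×9.80665×ln(2.982) = 2579.1×1.0924 ≈ 2818 m/s.
Total Δv = 4214 + 4003 + 2818 = 11035 m/s.

Δv ≈ 11.0 km/s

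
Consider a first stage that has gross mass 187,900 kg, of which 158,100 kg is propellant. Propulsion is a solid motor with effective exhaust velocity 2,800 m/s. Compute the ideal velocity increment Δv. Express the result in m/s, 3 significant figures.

m_f = m₀ − m_prop = 187,900 − 158,100 = 29,800 kg.
Δv = v_e · ln(m₀/m_f) = 2800.0 × ln(6.305) = 2800.0 × 1.8414 ≈ 5155.9 m/s.

Δv ≈ 5160 m/s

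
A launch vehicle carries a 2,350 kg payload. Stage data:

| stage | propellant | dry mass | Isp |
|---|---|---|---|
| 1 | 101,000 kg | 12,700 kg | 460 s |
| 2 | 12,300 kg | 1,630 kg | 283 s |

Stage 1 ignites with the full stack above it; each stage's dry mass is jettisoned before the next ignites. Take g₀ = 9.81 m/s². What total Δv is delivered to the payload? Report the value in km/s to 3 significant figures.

Ignition mass of stage 1 = 101,000+12,700 + 12,300+1,630 + 2,350 = 129,980 kg.
Stage 1: m₀ = 129,980 kg, m_f = 129,980 − 101,000 = 28,980 kg; Δv = 460×9.81×ln(4.485) = 4512.6×1.5008 ≈ 6772 m/s.
Stage 2: m₀ = 16,280 kg, m_f = 16,280 − 12,300 = 3,980 kg; Δv = 283×9.81×ln(4.09) = 2776.2×1.4087 ≈ 3911 m/s.
Total Δv = 6772 + 3911 = 10683 m/s.

Δv ≈ 10.7 km/s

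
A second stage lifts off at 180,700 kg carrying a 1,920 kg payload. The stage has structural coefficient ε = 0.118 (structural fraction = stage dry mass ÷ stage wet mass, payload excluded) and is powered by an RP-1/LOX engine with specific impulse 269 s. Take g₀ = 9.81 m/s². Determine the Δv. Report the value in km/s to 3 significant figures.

Δv ≈ 5.44 km/s

Stage wet mass = m₀ − payload = 180,700 − 1,920 = 178,780 kg.
Stage dry mass = ε × stage wet mass = 0.118 × 178,780 = 21,096 kg.
Burnout mass m_f = stage dry + payload = 21,096 + 1,920 = 23,016 kg.
v_e = Isp · g₀ = 269 × 9.81 = 2638.9 m/s.
Δv = v_e · ln(180,700/23,016) = 2638.9 × ln(7.851) = 2638.9 × 2.0606 ≈ 5438 m/s.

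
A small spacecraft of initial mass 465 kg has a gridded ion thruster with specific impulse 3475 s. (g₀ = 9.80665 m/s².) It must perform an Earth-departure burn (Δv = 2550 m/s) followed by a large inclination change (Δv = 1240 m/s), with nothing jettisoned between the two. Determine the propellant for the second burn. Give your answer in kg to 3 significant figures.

v_e = Isp · g₀ = 3475 × 9.80665 = 34078.1 m/s.
After the first burn: m = 465 × exp(−2550/34078.1) = 465 × 0.92790 = 431.474 kg.
After the second burn: m = 431.474 × exp(−1240/34078.1) = 431.474 × 0.96427 = 416.057 kg.
Second-burn propellant = 431.474 − 416.057 = 15.417 kg.

propellant for the second burn ≈ 15.4 kg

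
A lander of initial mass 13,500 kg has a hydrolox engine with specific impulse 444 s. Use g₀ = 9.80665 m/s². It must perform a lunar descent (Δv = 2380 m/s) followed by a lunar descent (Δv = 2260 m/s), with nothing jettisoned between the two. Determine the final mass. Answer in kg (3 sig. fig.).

v_e = Isp · g₀ = 444 × 9.80665 = 4354.2 m/s.
After the first burn: m = 13500 × exp(−2380/4354.2) = 13500 × 0.57891 = 7,815.29 kg.
After the second burn: m = 7,815.29 × exp(−2260/4354.2) = 7,815.29 × 0.59509 = 4,650.8 kg.

final mass ≈ 4650 kg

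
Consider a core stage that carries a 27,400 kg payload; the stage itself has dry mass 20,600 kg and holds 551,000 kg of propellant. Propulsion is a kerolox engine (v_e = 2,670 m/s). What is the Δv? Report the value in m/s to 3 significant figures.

m₀ = payload + dry + propellant = 27,400 + 20,600 + 551,000 = 599,000 kg.
m_f = payload + dry = 27,400 + 20,600 = 48,000 kg.
By the Tsiolkovsky rocket equation, Δv = v_e · ln(m₀/m_f) = 2670.0 × ln(12.48) = 2670.0 × 2.5241 ≈ 6739.2 m/s.

Δv ≈ 6740 m/s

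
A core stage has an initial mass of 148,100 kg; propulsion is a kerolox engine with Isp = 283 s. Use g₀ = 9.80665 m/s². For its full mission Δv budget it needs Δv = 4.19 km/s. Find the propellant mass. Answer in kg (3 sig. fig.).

propellant mass ≈ 115000 kg

v_e = Isp · g₀ = 283 × 9.80665 = 2775.3 m/s.
From the ideal rocket equation, m₀/m_f = exp(Δv / v_e) = exp(4190 / 2775.3) = exp(1.5098) = 4.5256.
m_f = 148,100 / 4.5256 = 32,724.9 kg, so propellant = m₀ − m_f = 148,100 − 32,724.9 = 115,375.1 kg.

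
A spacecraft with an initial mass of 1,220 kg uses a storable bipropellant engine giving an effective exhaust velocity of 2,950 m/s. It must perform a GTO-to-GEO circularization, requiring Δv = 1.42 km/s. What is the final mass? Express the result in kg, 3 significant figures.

final mass ≈ 754 kg

m₀/m_f = exp(Δv / v_e) = exp(1420 / 2950.0) = exp(0.4814) = 1.6183.
m_f = m₀ / 1.6183 = 1,220 / 1.6183 = 753.878 kg.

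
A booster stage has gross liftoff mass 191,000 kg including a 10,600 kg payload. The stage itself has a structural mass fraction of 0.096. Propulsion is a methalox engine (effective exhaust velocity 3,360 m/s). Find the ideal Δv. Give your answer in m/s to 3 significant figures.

Stage wet mass = m₀ − payload = 191,000 − 10,600 = 180,400 kg.
Stage dry mass = ε × stage wet mass = 0.096 × 180,400 = 17,318.4 kg.
Burnout mass m_f = stage dry + payload = 17,318.4 + 10,600 = 27,918.4 kg.
Δv = v_e · ln(191,000/27,918.4) = 3360.0 × ln(6.841) = 3360.0 × 1.9230 ≈ 6461 m/s.

Δv ≈ 6460 m/s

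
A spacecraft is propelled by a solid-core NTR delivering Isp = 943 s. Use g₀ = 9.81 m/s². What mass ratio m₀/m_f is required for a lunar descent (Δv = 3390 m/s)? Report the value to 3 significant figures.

mass ratio ≈ 1.44

v_e = Isp · g₀ = 943 × 9.81 = 9250.8 m/s.
By the Tsiolkovsky rocket equation, m₀/m_f = exp(Δv / v_e) = exp(3390 / 9250.8) = exp(0.3665) = 1.4426.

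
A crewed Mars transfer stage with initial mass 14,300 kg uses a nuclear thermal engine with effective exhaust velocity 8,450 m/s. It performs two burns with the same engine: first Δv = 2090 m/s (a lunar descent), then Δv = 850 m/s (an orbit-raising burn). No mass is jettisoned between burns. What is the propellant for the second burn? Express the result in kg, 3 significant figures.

propellant for the second burn ≈ 1070 kg

After the first burn: m = 14300 × exp(−2090/8450.0) = 14300 × 0.78088 = 11,166.6 kg.
After the second burn: m = 11,166.6 × exp(−850/8450.0) = 11,166.6 × 0.90430 = 10,098 kg.
Second-burn propellant = 11,166.6 − 10,098 = 1,068.6 kg.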